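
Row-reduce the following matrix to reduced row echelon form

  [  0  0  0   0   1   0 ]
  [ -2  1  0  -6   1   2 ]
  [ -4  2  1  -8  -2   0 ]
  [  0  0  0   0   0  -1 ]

Swap ρ1 and ρ2.
Multiply ρ1 by -1/2.
Add 4 times ρ1 to ρ3.
Swap ρ2 and ρ3.
Multiply ρ4 by -1.
Add 4 times ρ4 to ρ2.
Add ρ4 to ρ1.
Add 4 times ρ3 to ρ2.
Add 1/2 times ρ3 to ρ1.

[[1, -1/2, 0, 3, 0, 0], [0, 0, 1, 4, 0, 0], [0, 0, 0, 0, 1, 0], [0, 0, 0, 0, 0, 1]]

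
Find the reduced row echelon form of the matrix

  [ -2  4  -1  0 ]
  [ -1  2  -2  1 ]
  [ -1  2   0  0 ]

ρ1 -> -1/2·ρ1
ρ2 -> ρ2 + ρ1
ρ3 -> ρ3 + ρ1
ρ2 -> -2/3·ρ2
ρ3 -> ρ3 − 1/2·ρ2
ρ3 -> 3·ρ3
ρ2 -> ρ2 + 2/3·ρ3
ρ1 -> ρ1 − 1/2·ρ2

[[1, -2, 0, 0], [0, 0, 1, 0], [0, 0, 0, 1]]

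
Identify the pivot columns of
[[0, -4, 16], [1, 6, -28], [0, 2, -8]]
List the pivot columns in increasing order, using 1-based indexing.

1, 2

ρ1 <=> ρ2
  [ 1   6  -28 ]
  [ 0  -4   16 ]
  [ 0   2   -8 ]
ρ2 := -1/4·ρ2
  [ 1  6  -28 ]
  [ 0  1   -4 ]
  [ 0  2   -8 ]
ρ3 := ρ3 − 2·ρ2
  [ 1  6  -28 ]
  [ 0  1   -4 ]
  [ 0  0    0 ]
ρ1 := ρ1 − 6·ρ2
  [ 1  0  -4 ]
  [ 0  1  -4 ]
  [ 0  0   0 ]
Pivot columns are the columns containing a leading 1.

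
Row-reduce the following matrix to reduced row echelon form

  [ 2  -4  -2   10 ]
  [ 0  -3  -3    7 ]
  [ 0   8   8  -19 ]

[[1, 0, 1, 0], [0, 1, 1, 0], [0, 0, 0, 1]]

Multiply r1 by 1/2.
  [ 1  -2  -1    5 ]
  [ 0  -3  -3    7 ]
  [ 0   8   8  -19 ]
Multiply r2 by -1/3.
  [ 1  -2  -1     5 ]
  [ 0   1   1  -7/3 ]
  [ 0   8   8   -19 ]
Subtract 8 times r2 from r3.
  [ 1  -2  -1     5 ]
  [ 0   1   1  -7/3 ]
  [ 0   0   0  -1/3 ]
Multiply r3 by -3.
  [ 1  -2  -1     5 ]
  [ 0   1   1  -7/3 ]
  [ 0   0   0     1 ]
Add 7/3 times r3 to r2.
  [ 1  -2  -1  5 ]
  [ 0   1   1  0 ]
  [ 0   0   0  1 ]
Subtract 5 times r3 from r1.
  [ 1  -2  -1  0 ]
  [ 0   1   1  0 ]
  [ 0   0   0  1 ]
Add 2 times r2 to r1.
  [ 1  0  1  0 ]
  [ 0  1  1  0 ]
  [ 0  0  0  1 ]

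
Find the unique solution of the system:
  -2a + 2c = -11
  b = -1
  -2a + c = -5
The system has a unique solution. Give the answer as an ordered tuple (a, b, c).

Form the augmented matrix and row-reduce:
  [ -2  0  2  |  -11 ]
  [  0  1  0  |   -1 ]
  [ -2  0  1  |   -5 ]
Multiply R1 by -1/2.
  [  1  0  -1  |  11/2 ]
  [  0  1   0  |    -1 ]
  [ -2  0   1  |    -5 ]
Add 2 times R1 to R3.
  [ 1  0  -1  |  11/2 ]
  [ 0  1   0  |    -1 ]
  [ 0  0  -1  |     6 ]
Multiply R3 by -1.
  [ 1  0  -1  |  11/2 ]
  [ 0  1   0  |    -1 ]
  [ 0  0   1  |    -6 ]
Add R3 to R1.
  [ 1  0  0  |  -1/2 ]
  [ 0  1  0  |    -1 ]
  [ 0  0  1  |    -6 ]
Reading off the last column: a = -1/2, b = -1, c = -6.

(-1/2, -1, -6)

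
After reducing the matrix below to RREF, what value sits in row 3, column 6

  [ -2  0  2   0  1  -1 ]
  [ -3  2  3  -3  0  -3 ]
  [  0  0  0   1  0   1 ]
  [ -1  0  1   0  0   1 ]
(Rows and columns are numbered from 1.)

Multiply R1 by -1/2.
  [  1  0  -1   0  -1/2  1/2 ]
  [ -3  2   3  -3     0   -3 ]
  [  0  0   0   1     0    1 ]
  [ -1  0   1   0     0    1 ]
Add 3 times R1 to R2.
  [  1  0  -1   0  -1/2   1/2 ]
  [  0  2   0  -3  -3/2  -3/2 ]
  [  0  0   0   1     0     1 ]
  [ -1  0   1   0     0     1 ]
Add R1 to R4.
  [ 1  0  -1   0  -1/2   1/2 ]
  [ 0  2   0  -3  -3/2  -3/2 ]
  [ 0  0   0   1     0     1 ]
  [ 0  0   0   0  -1/2   3/2 ]
Multiply R2 by 1/2.
  [ 1  0  -1     0  -1/2   1/2 ]
  [ 0  1   0  -3/2  -3/4  -3/4 ]
  [ 0  0   0     1     0     1 ]
  [ 0  0   0     0  -1/2   3/2 ]
Multiply R4 by -2.
  [ 1  0  -1     0  -1/2   1/2 ]
  [ 0  1   0  -3/2  -3/4  -3/4 ]
  [ 0  0   0     1     0     1 ]
  [ 0  0   0     0     1    -3 ]
Add 3/4 times R4 to R2.
  [ 1  0  -1     0  -1/2  1/2 ]
  [ 0  1   0  -3/2     0   -3 ]
  [ 0  0   0     1     0    1 ]
  [ 0  0   0     0     1   -3 ]
Add 1/2 times R4 to R1.
  [ 1  0  -1     0  0  -1 ]
  [ 0  1   0  -3/2  0  -3 ]
  [ 0  0   0     1  0   1 ]
  [ 0  0   0     0  1  -3 ]
Add 3/2 times R3 to R2.
  [ 1  0  -1  0  0    -1 ]
  [ 0  1   0  0  0  -3/2 ]
  [ 0  0   0  1  0     1 ]
  [ 0  0   0  0  1    -3 ]

1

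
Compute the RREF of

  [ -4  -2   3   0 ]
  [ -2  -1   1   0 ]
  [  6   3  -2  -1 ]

ρ1 -> -1/4·ρ1
  [  1  1/2  -3/4   0 ]
  [ -2   -1     1   0 ]
  [  6    3    -2  -1 ]
ρ2 -> ρ2 + 2·ρ1
  [ 1  1/2  -3/4   0 ]
  [ 0    0  -1/2   0 ]
  [ 6    3    -2  -1 ]
ρ3 -> ρ3 − 6·ρ1
  [ 1  1/2  -3/4   0 ]
  [ 0    0  -1/2   0 ]
  [ 0    0   5/2  -1 ]
ρ2 -> -2·ρ2
  [ 1  1/2  -3/4   0 ]
  [ 0    0     1   0 ]
  [ 0    0   5/2  -1 ]
ρ3 -> ρ3 − 5/2·ρ2
  [ 1  1/2  -3/4   0 ]
  [ 0    0     1   0 ]
  [ 0    0     0  -1 ]
ρ3 -> -1·ρ3
  [ 1  1/2  -3/4  0 ]
  [ 0    0     1  0 ]
  [ 0    0     0  1 ]
ρ1 -> ρ1 + 3/4·ρ2
  [ 1  1/2  0  0 ]
  [ 0    0  1  0 ]
  [ 0    0  0  1 ]

[[1, 1/2, 0, 0], [0, 0, 1, 0], [0, 0, 0, 1]]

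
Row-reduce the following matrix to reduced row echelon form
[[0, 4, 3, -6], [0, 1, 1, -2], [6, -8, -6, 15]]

ρ1 <-> ρ3
ρ1 -> 1/6·ρ1
ρ3 -> ρ3 − 4·ρ2
ρ3 -> -1·ρ3
ρ2 -> ρ2 − ρ3
ρ1 -> ρ1 + ρ3
ρ1 -> ρ1 + 4/3·ρ2

[[1, 0, 0, 1/2], [0, 1, 0, 0], [0, 0, 1, -2]]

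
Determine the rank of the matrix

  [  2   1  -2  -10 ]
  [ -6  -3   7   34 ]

r1 := 1/2·r1
  [  1  1/2  -1  -5 ]
  [ -6   -3   7  34 ]
r2 := r2 + 6·r1
  [ 1  1/2  -1  -5 ]
  [ 0    0   1   4 ]
r1 := r1 + r2
  [ 1  1/2  0  -1 ]
  [ 0    0  1   4 ]
The reduced form has 2 nonzero rows.

rank = 2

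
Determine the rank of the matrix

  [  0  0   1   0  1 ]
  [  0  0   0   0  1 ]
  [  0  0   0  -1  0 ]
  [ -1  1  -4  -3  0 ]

ρ1 <-> ρ4
  [ -1  1  -4  -3  0 ]
  [  0  0   0   0  1 ]
  [  0  0   0  -1  0 ]
  [  0  0   1   0  1 ]
ρ1 ← -1·ρ1
  [ 1  -1  4   3  0 ]
  [ 0   0  0   0  1 ]
  [ 0   0  0  -1  0 ]
  [ 0   0  1   0  1 ]
ρ2 <-> ρ4
  [ 1  -1  4   3  0 ]
  [ 0   0  1   0  1 ]
  [ 0   0  0  -1  0 ]
  [ 0   0  0   0  1 ]
ρ3 ← -1·ρ3
  [ 1  -1  4  3  0 ]
  [ 0   0  1  0  1 ]
  [ 0   0  0  1  0 ]
  [ 0   0  0  0  1 ]
ρ2 ← ρ2 − ρ4
  [ 1  -1  4  3  0 ]
  [ 0   0  1  0  0 ]
  [ 0   0  0  1  0 ]
  [ 0   0  0  0  1 ]
ρ1 ← ρ1 − 3·ρ3
  [ 1  -1  4  0  0 ]
  [ 0   0  1  0  0 ]
  [ 0   0  0  1  0 ]
  [ 0   0  0  0  1 ]
ρ1 ← ρ1 − 4·ρ2
  [ 1  -1  0  0  0 ]
  [ 0   0  1  0  0 ]
  [ 0   0  0  1  0 ]
  [ 0   0  0  0  1 ]
The reduced form has 4 nonzero rows.

rank = 4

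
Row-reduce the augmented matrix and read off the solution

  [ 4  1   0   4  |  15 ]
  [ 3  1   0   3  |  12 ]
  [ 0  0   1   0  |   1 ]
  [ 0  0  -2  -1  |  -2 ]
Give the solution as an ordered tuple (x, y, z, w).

(3, 3, 1, 0)

Multiply R1 by 1/4.
  [ 1  1/4   0   1  |  15/4 ]
  [ 3    1   0   3  |    12 ]
  [ 0    0   1   0  |     1 ]
  [ 0    0  -2  -1  |    -2 ]
Subtract 3 times R1 from R2.
  [ 1  1/4   0   1  |  15/4 ]
  [ 0  1/4   0   0  |   3/4 ]
  [ 0    0   1   0  |     1 ]
  [ 0    0  -2  -1  |    -2 ]
Multiply R2 by 4.
  [ 1  1/4   0   1  |  15/4 ]
  [ 0    1   0   0  |     3 ]
  [ 0    0   1   0  |     1 ]
  [ 0    0  -2  -1  |    -2 ]
Add 2 times R3 to R4.
  [ 1  1/4  0   1  |  15/4 ]
  [ 0    1  0   0  |     3 ]
  [ 0    0  1   0  |     1 ]
  [ 0    0  0  -1  |     0 ]
Multiply R4 by -1.
  [ 1  1/4  0  1  |  15/4 ]
  [ 0    1  0  0  |     3 ]
  [ 0    0  1  0  |     1 ]
  [ 0    0  0  1  |     0 ]
Subtract R4 from R1.
  [ 1  1/4  0  0  |  15/4 ]
  [ 0    1  0  0  |     3 ]
  [ 0    0  1  0  |     1 ]
  [ 0    0  0  1  |     0 ]
Subtract 1/4 times R2 from R1.
  [ 1  0  0  0  |  3 ]
  [ 0  1  0  0  |  3 ]
  [ 0  0  1  0  |  1 ]
  [ 0  0  0  1  |  0 ]
Reading off the last column: x = 3, y = 3, z = 1, w = 0.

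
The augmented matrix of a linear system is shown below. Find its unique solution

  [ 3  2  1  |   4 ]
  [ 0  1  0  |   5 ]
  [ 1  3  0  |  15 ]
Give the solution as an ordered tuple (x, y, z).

ρ1 → 1/3·ρ1
  [ 1  2/3  1/3  |  4/3 ]
  [ 0    1    0  |    5 ]
  [ 1    3    0  |   15 ]
ρ3 → ρ3 − ρ1
  [ 1  2/3   1/3  |   4/3 ]
  [ 0    1     0  |     5 ]
  [ 0  7/3  -1/3  |  41/3 ]
ρ3 → ρ3 − 7/3·ρ2
  [ 1  2/3   1/3  |  4/3 ]
  [ 0    1     0  |    5 ]
  [ 0    0  -1/3  |    2 ]
ρ3 → -3·ρ3
  [ 1  2/3  1/3  |  4/3 ]
  [ 0    1    0  |    5 ]
  [ 0    0    1  |   -6 ]
ρ1 → ρ1 − 1/3·ρ3
  [ 1  2/3  0  |  10/3 ]
  [ 0    1  0  |     5 ]
  [ 0    0  1  |    -6 ]
ρ1 → ρ1 − 2/3·ρ2
  [ 1  0  0  |   0 ]
  [ 0  1  0  |   5 ]
  [ 0  0  1  |  -6 ]
Reading off the last column: x = 0, y = 5, z = -6.

(0, 5, -6)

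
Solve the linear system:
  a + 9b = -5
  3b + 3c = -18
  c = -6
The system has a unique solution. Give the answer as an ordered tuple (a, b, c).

(-5, 0, -6)

Form the augmented matrix and row-reduce:
  [ 1  9  0  |   -5 ]
  [ 0  3  3  |  -18 ]
  [ 0  0  1  |   -6 ]
R2 ← 1/3·R2
  [ 1  9  0  |  -5 ]
  [ 0  1  1  |  -6 ]
  [ 0  0  1  |  -6 ]
R2 ← R2 − R3
  [ 1  9  0  |  -5 ]
  [ 0  1  0  |   0 ]
  [ 0  0  1  |  -6 ]
R1 ← R1 − 9·R2
  [ 1  0  0  |  -5 ]
  [ 0  1  0  |   0 ]
  [ 0  0  1  |  -6 ]
Reading off the last column: a = -5, b = 0, c = -6.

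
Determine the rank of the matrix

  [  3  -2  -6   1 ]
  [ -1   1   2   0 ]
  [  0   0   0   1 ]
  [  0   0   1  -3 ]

r1 ← 1/3·r1
r2 ← r2 + r1
r2 ← 3·r2
r3 <-> r4
r3 ← r3 + 3·r4
r2 ← r2 − r4
r1 ← r1 − 1/3·r4
r1 ← r1 + 2·r3
r1 ← r1 + 2/3·r2
The reduced form has 4 nonzero rows.

rank = 4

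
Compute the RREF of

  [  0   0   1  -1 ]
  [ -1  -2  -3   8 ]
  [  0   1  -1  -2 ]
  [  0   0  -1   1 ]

r1 <=> r2
  [ -1  -2  -3   8 ]
  [  0   0   1  -1 ]
  [  0   1  -1  -2 ]
  [  0   0  -1   1 ]
r1 ← -1·r1
  [ 1  2   3  -8 ]
  [ 0  0   1  -1 ]
  [ 0  1  -1  -2 ]
  [ 0  0  -1   1 ]
r2 <=> r3
  [ 1  2   3  -8 ]
  [ 0  1  -1  -2 ]
  [ 0  0   1  -1 ]
  [ 0  0  -1   1 ]
r4 ← r4 + r3
  [ 1  2   3  -8 ]
  [ 0  1  -1  -2 ]
  [ 0  0   1  -1 ]
  [ 0  0   0   0 ]
r2 ← r2 + r3
  [ 1  2  3  -8 ]
  [ 0  1  0  -3 ]
  [ 0  0  1  -1 ]
  [ 0  0  0   0 ]
r1 ← r1 − 3·r3
  [ 1  2  0  -5 ]
  [ 0  1  0  -3 ]
  [ 0  0  1  -1 ]
  [ 0  0  0   0 ]
r1 ← r1 − 2·r2
  [ 1  0  0   1 ]
  [ 0  1  0  -3 ]
  [ 0  0  1  -1 ]
  [ 0  0  0   0 ]

[[1, 0, 0, 1], [0, 1, 0, -3], [0, 0, 1, -1], [0, 0, 0, 0]]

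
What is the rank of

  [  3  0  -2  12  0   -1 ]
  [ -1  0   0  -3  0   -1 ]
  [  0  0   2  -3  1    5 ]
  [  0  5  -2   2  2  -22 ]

Multiply R1 by 1/3.
Add R1 to R2.
Swap R2 and R4.
Multiply R2 by 1/5.
Multiply R3 by 1/2.
Add 2/3 times R3 to R4.
Multiply R4 by 3.
Subtract 1/2 times R4 from R3.
Subtract 2/5 times R4 from R2.
Add 2/5 times R3 to R2.
Add 2/3 times R3 to R1.
The reduced form has 4 nonzero rows.

rank = 4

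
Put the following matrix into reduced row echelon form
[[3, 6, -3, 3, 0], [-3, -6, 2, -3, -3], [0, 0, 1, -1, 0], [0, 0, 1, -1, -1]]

Multiply R1 by 1/3.
  [  1   2  -1   1   0 ]
  [ -3  -6   2  -3  -3 ]
  [  0   0   1  -1   0 ]
  [  0   0   1  -1  -1 ]
Add 3 times R1 to R2.
  [ 1  2  -1   1   0 ]
  [ 0  0  -1   0  -3 ]
  [ 0  0   1  -1   0 ]
  [ 0  0   1  -1  -1 ]
Multiply R2 by -1.
  [ 1  2  -1   1   0 ]
  [ 0  0   1   0   3 ]
  [ 0  0   1  -1   0 ]
  [ 0  0   1  -1  -1 ]
Subtract R2 from R3.
  [ 1  2  -1   1   0 ]
  [ 0  0   1   0   3 ]
  [ 0  0   0  -1  -3 ]
  [ 0  0   1  -1  -1 ]
Subtract R2 from R4.
  [ 1  2  -1   1   0 ]
  [ 0  0   1   0   3 ]
  [ 0  0   0  -1  -3 ]
  [ 0  0   0  -1  -4 ]
Multiply R3 by -1.
  [ 1  2  -1   1   0 ]
  [ 0  0   1   0   3 ]
  [ 0  0   0   1   3 ]
  [ 0  0   0  -1  -4 ]
Add R3 to R4.
  [ 1  2  -1  1   0 ]
  [ 0  0   1  0   3 ]
  [ 0  0   0  1   3 ]
  [ 0  0   0  0  -1 ]
Multiply R4 by -1.
  [ 1  2  -1  1  0 ]
  [ 0  0   1  0  3 ]
  [ 0  0   0  1  3 ]
  [ 0  0   0  0  1 ]
Subtract 3 times R4 from R3.
  [ 1  2  -1  1  0 ]
  [ 0  0   1  0  3 ]
  [ 0  0   0  1  0 ]
  [ 0  0   0  0  1 ]
Subtract 3 times R4 from R2.
  [ 1  2  -1  1  0 ]
  [ 0  0   1  0  0 ]
  [ 0  0   0  1  0 ]
  [ 0  0   0  0  1 ]
Subtract R3 from R1.
  [ 1  2  -1  0  0 ]
  [ 0  0   1  0  0 ]
  [ 0  0   0  1  0 ]
  [ 0  0   0  0  1 ]
Add R2 to R1.
  [ 1  2  0  0  0 ]
  [ 0  0  1  0  0 ]
  [ 0  0  0  1  0 ]
  [ 0  0  0  0  1 ]

[[1, 2, 0, 0, 0], [0, 0, 1, 0, 0], [0, 0, 0, 1, 0], [0, 0, 0, 0, 1]]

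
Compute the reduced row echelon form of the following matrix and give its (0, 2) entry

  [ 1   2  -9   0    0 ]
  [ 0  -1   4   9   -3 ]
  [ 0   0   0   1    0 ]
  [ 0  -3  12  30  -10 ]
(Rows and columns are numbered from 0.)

-1

Multiply R2 by -1.
  [ 1   2  -9   0    0 ]
  [ 0   1  -4  -9    3 ]
  [ 0   0   0   1    0 ]
  [ 0  -3  12  30  -10 ]
Add 3 times R2 to R4.
  [ 1  2  -9   0   0 ]
  [ 0  1  -4  -9   3 ]
  [ 0  0   0   1   0 ]
  [ 0  0   0   3  -1 ]
Subtract 3 times R3 from R4.
  [ 1  2  -9   0   0 ]
  [ 0  1  -4  -9   3 ]
  [ 0  0   0   1   0 ]
  [ 0  0   0   0  -1 ]
Multiply R4 by -1.
  [ 1  2  -9   0  0 ]
  [ 0  1  -4  -9  3 ]
  [ 0  0   0   1  0 ]
  [ 0  0   0   0  1 ]
Subtract 3 times R4 from R2.
  [ 1  2  -9   0  0 ]
  [ 0  1  -4  -9  0 ]
  [ 0  0   0   1  0 ]
  [ 0  0   0   0  1 ]
Add 9 times R3 to R2.
  [ 1  2  -9  0  0 ]
  [ 0  1  -4  0  0 ]
  [ 0  0   0  1  0 ]
  [ 0  0   0  0  1 ]
Subtract 2 times R2 from R1.
  [ 1  0  -1  0  0 ]
  [ 0  1  -4  0  0 ]
  [ 0  0   0  1  0 ]
  [ 0  0   0  0  1 ]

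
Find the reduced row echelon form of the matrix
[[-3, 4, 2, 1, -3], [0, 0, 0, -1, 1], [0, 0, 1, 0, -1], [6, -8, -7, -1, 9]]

[[1, -4/3, 0, 0, 0], [0, 0, 1, 0, 0], [0, 0, 0, 1, 0], [0, 0, 0, 0, 1]]

Multiply R1 by -1/3.
  [ 1  -4/3  -2/3  -1/3   1 ]
  [ 0     0     0    -1   1 ]
  [ 0     0     1     0  -1 ]
  [ 6    -8    -7    -1   9 ]
Subtract 6 times R1 from R4.
  [ 1  -4/3  -2/3  -1/3   1 ]
  [ 0     0     0    -1   1 ]
  [ 0     0     1     0  -1 ]
  [ 0     0    -3     1   3 ]
Swap R2 and R3.
  [ 1  -4/3  -2/3  -1/3   1 ]
  [ 0     0     1     0  -1 ]
  [ 0     0     0    -1   1 ]
  [ 0     0    -3     1   3 ]
Add 3 times R2 to R4.
  [ 1  -4/3  -2/3  -1/3   1 ]
  [ 0     0     1     0  -1 ]
  [ 0     0     0    -1   1 ]
  [ 0     0     0     1   0 ]
Multiply R3 by -1.
  [ 1  -4/3  -2/3  -1/3   1 ]
  [ 0     0     1     0  -1 ]
  [ 0     0     0     1  -1 ]
  [ 0     0     0     1   0 ]
Subtract R3 from R4.
  [ 1  -4/3  -2/3  -1/3   1 ]
  [ 0     0     1     0  -1 ]
  [ 0     0     0     1  -1 ]
  [ 0     0     0     0   1 ]
Add R4 to R3.
  [ 1  -4/3  -2/3  -1/3   1 ]
  [ 0     0     1     0  -1 ]
  [ 0     0     0     1   0 ]
  [ 0     0     0     0   1 ]
Add R4 to R2.
  [ 1  -4/3  -2/3  -1/3  1 ]
  [ 0     0     1     0  0 ]
  [ 0     0     0     1  0 ]
  [ 0     0     0     0  1 ]
Subtract R4 from R1.
  [ 1  -4/3  -2/3  -1/3  0 ]
  [ 0     0     1     0  0 ]
  [ 0     0     0     1  0 ]
  [ 0     0     0     0  1 ]
Add 1/3 times R3 to R1.
  [ 1  -4/3  -2/3  0  0 ]
  [ 0     0     1  0  0 ]
  [ 0     0     0  1  0 ]
  [ 0     0     0  0  1 ]
Add 2/3 times R2 to R1.
  [ 1  -4/3  0  0  0 ]
  [ 0     0  1  0  0 ]
  [ 0     0  0  1  0 ]
  [ 0     0  0  0  1 ]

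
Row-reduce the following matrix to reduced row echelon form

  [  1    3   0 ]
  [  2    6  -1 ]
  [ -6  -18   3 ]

[[1, 3, 0], [0, 0, 1], [0, 0, 0]]

Subtract 2 times R1 from R2.
  [  1    3   0 ]
  [  0    0  -1 ]
  [ -6  -18   3 ]
Add 6 times R1 to R3.
  [ 1  3   0 ]
  [ 0  0  -1 ]
  [ 0  0   3 ]
Multiply R2 by -1.
  [ 1  3  0 ]
  [ 0  0  1 ]
  [ 0  0  3 ]
Subtract 3 times R2 from R3.
  [ 1  3  0 ]
  [ 0  0  1 ]
  [ 0  0  0 ]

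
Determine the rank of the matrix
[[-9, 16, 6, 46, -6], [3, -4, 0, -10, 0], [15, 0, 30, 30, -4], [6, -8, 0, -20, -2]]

R1 → -1/9·R1
  [  1  -16/9  -2/3  -46/9  2/3 ]
  [  3     -4     0    -10    0 ]
  [ 15      0    30     30   -4 ]
  [  6     -8     0    -20   -2 ]
R2 → R2 − 3·R1
  [  1  -16/9  -2/3  -46/9  2/3 ]
  [  0    4/3     2   16/3   -2 ]
  [ 15      0    30     30   -4 ]
  [  6     -8     0    -20   -2 ]
R3 → R3 − 15·R1
  [ 1  -16/9  -2/3  -46/9  2/3 ]
  [ 0    4/3     2   16/3   -2 ]
  [ 0   80/3    40  320/3  -14 ]
  [ 6     -8     0    -20   -2 ]
R4 → R4 − 6·R1
  [ 1  -16/9  -2/3  -46/9  2/3 ]
  [ 0    4/3     2   16/3   -2 ]
  [ 0   80/3    40  320/3  -14 ]
  [ 0    8/3     4   32/3   -6 ]
R2 → 3/4·R2
  [ 1  -16/9  -2/3  -46/9   2/3 ]
  [ 0      1   3/2      4  -3/2 ]
  [ 0   80/3    40  320/3   -14 ]
  [ 0    8/3     4   32/3    -6 ]
R3 → R3 − 80/3·R2
  [ 1  -16/9  -2/3  -46/9   2/3 ]
  [ 0      1   3/2      4  -3/2 ]
  [ 0      0     0      0    26 ]
  [ 0    8/3     4   32/3    -6 ]
R4 → R4 − 8/3·R2
  [ 1  -16/9  -2/3  -46/9   2/3 ]
  [ 0      1   3/2      4  -3/2 ]
  [ 0      0     0      0    26 ]
  [ 0      0     0      0    -2 ]
R3 → 1/26·R3
  [ 1  -16/9  -2/3  -46/9   2/3 ]
  [ 0      1   3/2      4  -3/2 ]
  [ 0      0     0      0     1 ]
  [ 0      0     0      0    -2 ]
R4 → R4 + 2·R3
  [ 1  -16/9  -2/3  -46/9   2/3 ]
  [ 0      1   3/2      4  -3/2 ]
  [ 0      0     0      0     1 ]
  [ 0      0     0      0     0 ]
R2 → R2 + 3/2·R3
  [ 1  -16/9  -2/3  -46/9  2/3 ]
  [ 0      1   3/2      4    0 ]
  [ 0      0     0      0    1 ]
  [ 0      0     0      0    0 ]
R1 → R1 − 2/3·R3
  [ 1  -16/9  -2/3  -46/9  0 ]
  [ 0      1   3/2      4  0 ]
  [ 0      0     0      0  1 ]
  [ 0      0     0      0  0 ]
R1 → R1 + 16/9·R2
  [ 1  0    2  2  0 ]
  [ 0  1  3/2  4  0 ]
  [ 0  0    0  0  1 ]
  [ 0  0    0  0  0 ]
The reduced form has 3 nonzero rows.

rank = 3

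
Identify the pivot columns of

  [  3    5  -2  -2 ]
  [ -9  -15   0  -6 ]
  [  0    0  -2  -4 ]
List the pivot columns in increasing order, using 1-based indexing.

1, 3

ρ1 := 1/3·ρ1
ρ2 := ρ2 + 9·ρ1
ρ2 := -1/6·ρ2
ρ3 := ρ3 + 2·ρ2
ρ1 := ρ1 + 2/3·ρ2
Pivot columns are the columns containing a leading 1.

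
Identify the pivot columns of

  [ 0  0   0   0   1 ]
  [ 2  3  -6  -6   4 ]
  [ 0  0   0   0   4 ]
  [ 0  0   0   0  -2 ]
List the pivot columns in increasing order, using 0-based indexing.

ρ1 <=> ρ2
ρ1 → 1/2·ρ1
ρ3 → ρ3 − 4·ρ2
ρ4 → ρ4 + 2·ρ2
ρ1 → ρ1 − 2·ρ2
Pivot columns are the columns containing a leading 1.

0, 4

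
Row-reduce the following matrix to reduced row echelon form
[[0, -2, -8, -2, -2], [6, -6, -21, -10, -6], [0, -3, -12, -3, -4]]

r1 <-> r2
  [ 6  -6  -21  -10  -6 ]
  [ 0  -2   -8   -2  -2 ]
  [ 0  -3  -12   -3  -4 ]
r1 -> 1/6·r1
  [ 1  -1  -7/2  -5/3  -1 ]
  [ 0  -2    -8    -2  -2 ]
  [ 0  -3   -12    -3  -4 ]
r2 -> -1/2·r2
  [ 1  -1  -7/2  -5/3  -1 ]
  [ 0   1     4     1   1 ]
  [ 0  -3   -12    -3  -4 ]
r3 -> r3 + 3·r2
  [ 1  -1  -7/2  -5/3  -1 ]
  [ 0   1     4     1   1 ]
  [ 0   0     0     0  -1 ]
r3 -> -1·r3
  [ 1  -1  -7/2  -5/3  -1 ]
  [ 0   1     4     1   1 ]
  [ 0   0     0     0   1 ]
r2 -> r2 − r3
  [ 1  -1  -7/2  -5/3  -1 ]
  [ 0   1     4     1   0 ]
  [ 0   0     0     0   1 ]
r1 -> r1 + r3
  [ 1  -1  -7/2  -5/3  0 ]
  [ 0   1     4     1  0 ]
  [ 0   0     0     0  1 ]
r1 -> r1 + r2
  [ 1  0  1/2  -2/3  0 ]
  [ 0  1    4     1  0 ]
  [ 0  0    0     0  1 ]

[[1, 0, 1/2, -2/3, 0], [0, 1, 4, 1, 0], [0, 0, 0, 0, 1]]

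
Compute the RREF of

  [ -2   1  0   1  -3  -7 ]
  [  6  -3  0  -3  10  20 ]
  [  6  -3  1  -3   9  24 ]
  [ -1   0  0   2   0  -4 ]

R1 -> -1/2·R1
  [  1  -1/2  0  -1/2  3/2  7/2 ]
  [  6    -3  0    -3   10   20 ]
  [  6    -3  1    -3    9   24 ]
  [ -1     0  0     2    0   -4 ]
R2 -> R2 − 6·R1
  [  1  -1/2  0  -1/2  3/2  7/2 ]
  [  0     0  0     0    1   -1 ]
  [  6    -3  1    -3    9   24 ]
  [ -1     0  0     2    0   -4 ]
R3 -> R3 − 6·R1
  [  1  -1/2  0  -1/2  3/2  7/2 ]
  [  0     0  0     0    1   -1 ]
  [  0     0  1     0    0    3 ]
  [ -1     0  0     2    0   -4 ]
R4 -> R4 + R1
  [ 1  -1/2  0  -1/2  3/2   7/2 ]
  [ 0     0  0     0    1    -1 ]
  [ 0     0  1     0    0     3 ]
  [ 0  -1/2  0   3/2  3/2  -1/2 ]
R2 ↔ R4
  [ 1  -1/2  0  -1/2  3/2   7/2 ]
  [ 0  -1/2  0   3/2  3/2  -1/2 ]
  [ 0     0  1     0    0     3 ]
  [ 0     0  0     0    1    -1 ]
R2 -> -2·R2
  [ 1  -1/2  0  -1/2  3/2  7/2 ]
  [ 0     1  0    -3   -3    1 ]
  [ 0     0  1     0    0    3 ]
  [ 0     0  0     0    1   -1 ]
R2 -> R2 + 3·R4
  [ 1  -1/2  0  -1/2  3/2  7/2 ]
  [ 0     1  0    -3    0   -2 ]
  [ 0     0  1     0    0    3 ]
  [ 0     0  0     0    1   -1 ]
R1 -> R1 − 3/2·R4
  [ 1  -1/2  0  -1/2  0   5 ]
  [ 0     1  0    -3  0  -2 ]
  [ 0     0  1     0  0   3 ]
  [ 0     0  0     0  1  -1 ]
R1 -> R1 + 1/2·R2
  [ 1  0  0  -2  0   4 ]
  [ 0  1  0  -3  0  -2 ]
  [ 0  0  1   0  0   3 ]
  [ 0  0  0   0  1  -1 ]

[[1, 0, 0, -2, 0, 4], [0, 1, 0, -3, 0, -2], [0, 0, 1, 0, 0, 3], [0, 0, 0, 0, 1, -1]]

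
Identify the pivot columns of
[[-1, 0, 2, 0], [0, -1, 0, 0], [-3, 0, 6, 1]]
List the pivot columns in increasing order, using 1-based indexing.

ρ1 -> -1·ρ1
  [  1   0  -2  0 ]
  [  0  -1   0  0 ]
  [ -3   0   6  1 ]
ρ3 -> ρ3 + 3·ρ1
  [ 1   0  -2  0 ]
  [ 0  -1   0  0 ]
  [ 0   0   0  1 ]
ρ2 -> -1·ρ2
  [ 1  0  -2  0 ]
  [ 0  1   0  0 ]
  [ 0  0   0  1 ]
Pivot columns are the columns containing a leading 1.

1, 2, 4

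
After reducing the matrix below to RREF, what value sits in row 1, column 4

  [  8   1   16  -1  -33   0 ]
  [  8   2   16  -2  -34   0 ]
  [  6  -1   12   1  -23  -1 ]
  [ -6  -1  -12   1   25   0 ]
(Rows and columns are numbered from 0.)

Multiply r1 by 1/8.
  [  1  1/8    2  -1/8  -33/8   0 ]
  [  8    2   16    -2    -34   0 ]
  [  6   -1   12     1    -23  -1 ]
  [ -6   -1  -12     1     25   0 ]
Subtract 8 times r1 from r2.
  [  1  1/8    2  -1/8  -33/8   0 ]
  [  0    1    0    -1     -1   0 ]
  [  6   -1   12     1    -23  -1 ]
  [ -6   -1  -12     1     25   0 ]
Subtract 6 times r1 from r3.
  [  1   1/8    2  -1/8  -33/8   0 ]
  [  0     1    0    -1     -1   0 ]
  [  0  -7/4    0   7/4    7/4  -1 ]
  [ -6    -1  -12     1     25   0 ]
Add 6 times r1 to r4.
  [ 1   1/8  2  -1/8  -33/8   0 ]
  [ 0     1  0    -1     -1   0 ]
  [ 0  -7/4  0   7/4    7/4  -1 ]
  [ 0  -1/4  0   1/4    1/4   0 ]
Add 7/4 times r2 to r3.
  [ 1   1/8  2  -1/8  -33/8   0 ]
  [ 0     1  0    -1     -1   0 ]
  [ 0     0  0     0      0  -1 ]
  [ 0  -1/4  0   1/4    1/4   0 ]
Add 1/4 times r2 to r4.
  [ 1  1/8  2  -1/8  -33/8   0 ]
  [ 0    1  0    -1     -1   0 ]
  [ 0    0  0     0      0  -1 ]
  [ 0    0  0     0      0   0 ]
Multiply r3 by -1.
  [ 1  1/8  2  -1/8  -33/8  0 ]
  [ 0    1  0    -1     -1  0 ]
  [ 0    0  0     0      0  1 ]
  [ 0    0  0     0      0  0 ]
Subtract 1/8 times r2 from r1.
  [ 1  0  2   0  -4  0 ]
  [ 0  1  0  -1  -1  0 ]
  [ 0  0  0   0   0  1 ]
  [ 0  0  0   0   0  0 ]

-1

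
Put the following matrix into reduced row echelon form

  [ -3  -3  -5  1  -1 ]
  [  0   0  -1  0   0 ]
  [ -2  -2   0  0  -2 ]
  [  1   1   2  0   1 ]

[[1, 1, 0, 0, 1], [0, 0, 1, 0, 0], [0, 0, 0, 1, 2], [0, 0, 0, 0, 0]]

R1 := -1/3·R1
  [  1   1  5/3  -1/3  1/3 ]
  [  0   0   -1     0    0 ]
  [ -2  -2    0     0   -2 ]
  [  1   1    2     0    1 ]
R3 := R3 + 2·R1
  [ 1  1   5/3  -1/3   1/3 ]
  [ 0  0    -1     0     0 ]
  [ 0  0  10/3  -2/3  -4/3 ]
  [ 1  1     2     0     1 ]
R4 := R4 − R1
  [ 1  1   5/3  -1/3   1/3 ]
  [ 0  0    -1     0     0 ]
  [ 0  0  10/3  -2/3  -4/3 ]
  [ 0  0   1/3   1/3   2/3 ]
R2 := -1·R2
  [ 1  1   5/3  -1/3   1/3 ]
  [ 0  0     1     0     0 ]
  [ 0  0  10/3  -2/3  -4/3 ]
  [ 0  0   1/3   1/3   2/3 ]
R3 := R3 − 10/3·R2
  [ 1  1  5/3  -1/3   1/3 ]
  [ 0  0    1     0     0 ]
  [ 0  0    0  -2/3  -4/3 ]
  [ 0  0  1/3   1/3   2/3 ]
R4 := R4 − 1/3·R2
  [ 1  1  5/3  -1/3   1/3 ]
  [ 0  0    1     0     0 ]
  [ 0  0    0  -2/3  -4/3 ]
  [ 0  0    0   1/3   2/3 ]
R3 := -3/2·R3
  [ 1  1  5/3  -1/3  1/3 ]
  [ 0  0    1     0    0 ]
  [ 0  0    0     1    2 ]
  [ 0  0    0   1/3  2/3 ]
R4 := R4 − 1/3·R3
  [ 1  1  5/3  -1/3  1/3 ]
  [ 0  0    1     0    0 ]
  [ 0  0    0     1    2 ]
  [ 0  0    0     0    0 ]
R1 := R1 + 1/3·R3
  [ 1  1  5/3  0  1 ]
  [ 0  0    1  0  0 ]
  [ 0  0    0  1  2 ]
  [ 0  0    0  0  0 ]
R1 := R1 − 5/3·R2
  [ 1  1  0  0  1 ]
  [ 0  0  1  0  0 ]
  [ 0  0  0  1  2 ]
  [ 0  0  0  0  0 ]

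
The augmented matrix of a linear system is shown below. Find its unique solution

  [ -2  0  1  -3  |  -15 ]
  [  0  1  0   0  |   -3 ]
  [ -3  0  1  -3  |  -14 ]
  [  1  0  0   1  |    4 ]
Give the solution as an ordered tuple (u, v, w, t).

r1 := -1/2·r1
  [  1  0  -1/2  3/2  |  15/2 ]
  [  0  1     0    0  |    -3 ]
  [ -3  0     1   -3  |   -14 ]
  [  1  0     0    1  |     4 ]
r3 := r3 + 3·r1
  [ 1  0  -1/2  3/2  |  15/2 ]
  [ 0  1     0    0  |    -3 ]
  [ 0  0  -1/2  3/2  |  17/2 ]
  [ 1  0     0    1  |     4 ]
r4 := r4 − r1
  [ 1  0  -1/2   3/2  |  15/2 ]
  [ 0  1     0     0  |    -3 ]
  [ 0  0  -1/2   3/2  |  17/2 ]
  [ 0  0   1/2  -1/2  |  -7/2 ]
r3 := -2·r3
  [ 1  0  -1/2   3/2  |  15/2 ]
  [ 0  1     0     0  |    -3 ]
  [ 0  0     1    -3  |   -17 ]
  [ 0  0   1/2  -1/2  |  -7/2 ]
r4 := r4 − 1/2·r3
  [ 1  0  -1/2  3/2  |  15/2 ]
  [ 0  1     0    0  |    -3 ]
  [ 0  0     1   -3  |   -17 ]
  [ 0  0     0    1  |     5 ]
r3 := r3 + 3·r4
  [ 1  0  -1/2  3/2  |  15/2 ]
  [ 0  1     0    0  |    -3 ]
  [ 0  0     1    0  |    -2 ]
  [ 0  0     0    1  |     5 ]
r1 := r1 − 3/2·r4
  [ 1  0  -1/2  0  |   0 ]
  [ 0  1     0  0  |  -3 ]
  [ 0  0     1  0  |  -2 ]
  [ 0  0     0  1  |   5 ]
r1 := r1 + 1/2·r3
  [ 1  0  0  0  |  -1 ]
  [ 0  1  0  0  |  -3 ]
  [ 0  0  1  0  |  -2 ]
  [ 0  0  0  1  |   5 ]
Reading off the last column: u = -1, v = -3, w = -2, t = 5.

(-1, -3, -2, 5)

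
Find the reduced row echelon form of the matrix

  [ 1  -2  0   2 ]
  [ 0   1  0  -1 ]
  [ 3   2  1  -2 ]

[[1, 0, 0, 0], [0, 1, 0, -1], [0, 0, 1, 0]]

ρ3 → ρ3 − 3·ρ1
  [ 1  -2  0   2 ]
  [ 0   1  0  -1 ]
  [ 0   8  1  -8 ]
ρ3 → ρ3 − 8·ρ2
  [ 1  -2  0   2 ]
  [ 0   1  0  -1 ]
  [ 0   0  1   0 ]
ρ1 → ρ1 + 2·ρ2
  [ 1  0  0   0 ]
  [ 0  1  0  -1 ]
  [ 0  0  1   0 ]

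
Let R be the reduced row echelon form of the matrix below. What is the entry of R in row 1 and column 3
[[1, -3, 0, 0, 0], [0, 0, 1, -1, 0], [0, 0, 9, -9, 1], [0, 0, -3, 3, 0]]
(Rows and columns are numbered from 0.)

R3 → R3 − 9·R2
  [ 1  -3   0   0  0 ]
  [ 0   0   1  -1  0 ]
  [ 0   0   0   0  1 ]
  [ 0   0  -3   3  0 ]
R4 → R4 + 3·R2
  [ 1  -3  0   0  0 ]
  [ 0   0  1  -1  0 ]
  [ 0   0  0   0  1 ]
  [ 0   0  0   0  0 ]

-1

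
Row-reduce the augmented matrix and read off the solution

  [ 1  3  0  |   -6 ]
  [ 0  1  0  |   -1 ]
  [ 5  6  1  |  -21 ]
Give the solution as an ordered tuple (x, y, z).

(-3, -1, 0)

R3 -> R3 − 5·R1
  [ 1   3  0  |  -6 ]
  [ 0   1  0  |  -1 ]
  [ 0  -9  1  |   9 ]
R3 -> R3 + 9·R2
  [ 1  3  0  |  -6 ]
  [ 0  1  0  |  -1 ]
  [ 0  0  1  |   0 ]
R1 -> R1 − 3·R2
  [ 1  0  0  |  -3 ]
  [ 0  1  0  |  -1 ]
  [ 0  0  1  |   0 ]
Reading off the last column: x = -3, y = -1, z = 0.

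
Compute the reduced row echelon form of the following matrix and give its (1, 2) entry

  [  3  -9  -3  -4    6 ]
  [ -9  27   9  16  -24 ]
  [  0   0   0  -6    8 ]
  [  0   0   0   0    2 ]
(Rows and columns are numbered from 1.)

R1 → 1/3·R1
  [  1  -3  -1  -4/3    2 ]
  [ -9  27   9    16  -24 ]
  [  0   0   0    -6    8 ]
  [  0   0   0     0    2 ]
R2 → R2 + 9·R1
  [ 1  -3  -1  -4/3   2 ]
  [ 0   0   0     4  -6 ]
  [ 0   0   0    -6   8 ]
  [ 0   0   0     0   2 ]
R2 → 1/4·R2
  [ 1  -3  -1  -4/3     2 ]
  [ 0   0   0     1  -3/2 ]
  [ 0   0   0    -6     8 ]
  [ 0   0   0     0     2 ]
R3 → R3 + 6·R2
  [ 1  -3  -1  -4/3     2 ]
  [ 0   0   0     1  -3/2 ]
  [ 0   0   0     0    -1 ]
  [ 0   0   0     0     2 ]
R3 → -1·R3
  [ 1  -3  -1  -4/3     2 ]
  [ 0   0   0     1  -3/2 ]
  [ 0   0   0     0     1 ]
  [ 0   0   0     0     2 ]
R4 → R4 − 2·R3
  [ 1  -3  -1  -4/3     2 ]
  [ 0   0   0     1  -3/2 ]
  [ 0   0   0     0     1 ]
  [ 0   0   0     0     0 ]
R2 → R2 + 3/2·R3
  [ 1  -3  -1  -4/3  2 ]
  [ 0   0   0     1  0 ]
  [ 0   0   0     0  1 ]
  [ 0   0   0     0  0 ]
R1 → R1 − 2·R3
  [ 1  -3  -1  -4/3  0 ]
  [ 0   0   0     1  0 ]
  [ 0   0   0     0  1 ]
  [ 0   0   0     0  0 ]
R1 → R1 + 4/3·R2
  [ 1  -3  -1  0  0 ]
  [ 0   0   0  1  0 ]
  [ 0   0   0  0  1 ]
  [ 0   0   0  0  0 ]

-3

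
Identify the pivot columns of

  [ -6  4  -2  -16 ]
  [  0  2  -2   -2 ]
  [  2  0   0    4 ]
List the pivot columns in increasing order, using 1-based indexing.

ρ1 → -1/6·ρ1
  [ 1  -2/3  1/3  8/3 ]
  [ 0     2   -2   -2 ]
  [ 2     0    0    4 ]
ρ3 → ρ3 − 2·ρ1
  [ 1  -2/3   1/3   8/3 ]
  [ 0     2    -2    -2 ]
  [ 0   4/3  -2/3  -4/3 ]
ρ2 → 1/2·ρ2
  [ 1  -2/3   1/3   8/3 ]
  [ 0     1    -1    -1 ]
  [ 0   4/3  -2/3  -4/3 ]
ρ3 → ρ3 − 4/3·ρ2
  [ 1  -2/3  1/3  8/3 ]
  [ 0     1   -1   -1 ]
  [ 0     0  2/3    0 ]
ρ3 → 3/2·ρ3
  [ 1  -2/3  1/3  8/3 ]
  [ 0     1   -1   -1 ]
  [ 0     0    1    0 ]
ρ2 → ρ2 + ρ3
  [ 1  -2/3  1/3  8/3 ]
  [ 0     1    0   -1 ]
  [ 0     0    1    0 ]
ρ1 → ρ1 − 1/3·ρ3
  [ 1  -2/3  0  8/3 ]
  [ 0     1  0   -1 ]
  [ 0     0  1    0 ]
ρ1 → ρ1 + 2/3·ρ2
  [ 1  0  0   2 ]
  [ 0  1  0  -1 ]
  [ 0  0  1   0 ]
Pivot columns are the columns containing a leading 1.

1, 2, 3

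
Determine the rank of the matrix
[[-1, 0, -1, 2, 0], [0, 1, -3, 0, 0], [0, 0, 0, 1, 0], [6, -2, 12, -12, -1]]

rank = 4

ρ1 := -1·ρ1
  [ 1   0   1   -2   0 ]
  [ 0   1  -3    0   0 ]
  [ 0   0   0    1   0 ]
  [ 6  -2  12  -12  -1 ]
ρ4 := ρ4 − 6·ρ1
  [ 1   0   1  -2   0 ]
  [ 0   1  -3   0   0 ]
  [ 0   0   0   1   0 ]
  [ 0  -2   6   0  -1 ]
ρ4 := ρ4 + 2·ρ2
  [ 1  0   1  -2   0 ]
  [ 0  1  -3   0   0 ]
  [ 0  0   0   1   0 ]
  [ 0  0   0   0  -1 ]
ρ4 := -1·ρ4
  [ 1  0   1  -2  0 ]
  [ 0  1  -3   0  0 ]
  [ 0  0   0   1  0 ]
  [ 0  0   0   0  1 ]
ρ1 := ρ1 + 2·ρ3
  [ 1  0   1  0  0 ]
  [ 0  1  -3  0  0 ]
  [ 0  0   0  1  0 ]
  [ 0  0   0  0  1 ]
The reduced form has 4 nonzero rows.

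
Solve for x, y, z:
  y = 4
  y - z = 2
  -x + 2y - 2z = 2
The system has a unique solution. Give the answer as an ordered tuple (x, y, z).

(2, 4, 2)

Form the augmented matrix and row-reduce:
  [  0  1   0  |  4 ]
  [  0  1  -1  |  2 ]
  [ -1  2  -2  |  2 ]
Swap ρ1 and ρ3.
  [ -1  2  -2  |  2 ]
  [  0  1  -1  |  2 ]
  [  0  1   0  |  4 ]
Multiply ρ1 by -1.
  [ 1  -2   2  |  -2 ]
  [ 0   1  -1  |   2 ]
  [ 0   1   0  |   4 ]
Subtract ρ2 from ρ3.
  [ 1  -2   2  |  -2 ]
  [ 0   1  -1  |   2 ]
  [ 0   0   1  |   2 ]
Add ρ3 to ρ2.
  [ 1  -2  2  |  -2 ]
  [ 0   1  0  |   4 ]
  [ 0   0  1  |   2 ]
Subtract 2 times ρ3 from ρ1.
  [ 1  -2  0  |  -6 ]
  [ 0   1  0  |   4 ]
  [ 0   0  1  |   2 ]
Add 2 times ρ2 to ρ1.
  [ 1  0  0  |  2 ]
  [ 0  1  0  |  4 ]
  [ 0  0  1  |  2 ]
Reading off the last column: x = 2, y = 4, z = 2.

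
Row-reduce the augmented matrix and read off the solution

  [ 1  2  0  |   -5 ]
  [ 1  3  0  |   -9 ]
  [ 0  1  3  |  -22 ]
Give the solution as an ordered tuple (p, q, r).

R2 := R2 − R1
  [ 1  2  0  |   -5 ]
  [ 0  1  0  |   -4 ]
  [ 0  1  3  |  -22 ]
R3 := R3 − R2
  [ 1  2  0  |   -5 ]
  [ 0  1  0  |   -4 ]
  [ 0  0  3  |  -18 ]
R3 := 1/3·R3
  [ 1  2  0  |  -5 ]
  [ 0  1  0  |  -4 ]
  [ 0  0  1  |  -6 ]
R1 := R1 − 2·R2
  [ 1  0  0  |   3 ]
  [ 0  1  0  |  -4 ]
  [ 0  0  1  |  -6 ]
Reading off the last column: p = 3, q = -4, r = -6.

(3, -4, -6)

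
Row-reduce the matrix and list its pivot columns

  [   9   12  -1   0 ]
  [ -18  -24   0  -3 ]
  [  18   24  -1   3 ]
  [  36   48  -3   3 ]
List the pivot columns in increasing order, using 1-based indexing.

1, 3, 4

Multiply R1 by 1/9.
  [   1  4/3  -1/9   0 ]
  [ -18  -24     0  -3 ]
  [  18   24    -1   3 ]
  [  36   48    -3   3 ]
Add 18 times R1 to R2.
  [  1  4/3  -1/9   0 ]
  [  0    0    -2  -3 ]
  [ 18   24    -1   3 ]
  [ 36   48    -3   3 ]
Subtract 18 times R1 from R3.
  [  1  4/3  -1/9   0 ]
  [  0    0    -2  -3 ]
  [  0    0     1   3 ]
  [ 36   48    -3   3 ]
Subtract 36 times R1 from R4.
  [ 1  4/3  -1/9   0 ]
  [ 0    0    -2  -3 ]
  [ 0    0     1   3 ]
  [ 0    0     1   3 ]
Multiply R2 by -1/2.
  [ 1  4/3  -1/9    0 ]
  [ 0    0     1  3/2 ]
  [ 0    0     1    3 ]
  [ 0    0     1    3 ]
Subtract R2 from R3.
  [ 1  4/3  -1/9    0 ]
  [ 0    0     1  3/2 ]
  [ 0    0     0  3/2 ]
  [ 0    0     1    3 ]
Subtract R2 from R4.
  [ 1  4/3  -1/9    0 ]
  [ 0    0     1  3/2 ]
  [ 0    0     0  3/2 ]
  [ 0    0     0  3/2 ]
Multiply R3 by 2/3.
  [ 1  4/3  -1/9    0 ]
  [ 0    0     1  3/2 ]
  [ 0    0     0    1 ]
  [ 0    0     0  3/2 ]
Subtract 3/2 times R3 from R4.
  [ 1  4/3  -1/9    0 ]
  [ 0    0     1  3/2 ]
  [ 0    0     0    1 ]
  [ 0    0     0    0 ]
Subtract 3/2 times R3 from R2.
  [ 1  4/3  -1/9  0 ]
  [ 0    0     1  0 ]
  [ 0    0     0  1 ]
  [ 0    0     0  0 ]
Add 1/9 times R2 to R1.
  [ 1  4/3  0  0 ]
  [ 0    0  1  0 ]
  [ 0    0  0  1 ]
  [ 0    0  0  0 ]
Pivot columns are the columns containing a leading 1.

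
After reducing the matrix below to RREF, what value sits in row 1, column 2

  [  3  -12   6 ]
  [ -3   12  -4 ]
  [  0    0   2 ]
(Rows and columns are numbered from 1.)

R1 := 1/3·R1
  [  1  -4   2 ]
  [ -3  12  -4 ]
  [  0   0   2 ]
R2 := R2 + 3·R1
  [ 1  -4  2 ]
  [ 0   0  2 ]
  [ 0   0  2 ]
R2 := 1/2·R2
  [ 1  -4  2 ]
  [ 0   0  1 ]
  [ 0   0  2 ]
R3 := R3 − 2·R2
  [ 1  -4  2 ]
  [ 0   0  1 ]
  [ 0   0  0 ]
R1 := R1 − 2·R2
  [ 1  -4  0 ]
  [ 0   0  1 ]
  [ 0   0  0 ]

-4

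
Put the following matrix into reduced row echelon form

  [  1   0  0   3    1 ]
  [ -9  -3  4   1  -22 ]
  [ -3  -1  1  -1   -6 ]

[[1, 0, 0, 3, 1], [0, 1, 0, -4, -1], [0, 0, 1, 4, -4]]

R2 → R2 + 9·R1
  [  1   0  0   3    1 ]
  [  0  -3  4  28  -13 ]
  [ -3  -1  1  -1   -6 ]
R3 → R3 + 3·R1
  [ 1   0  0   3    1 ]
  [ 0  -3  4  28  -13 ]
  [ 0  -1  1   8   -3 ]
R2 → -1/3·R2
  [ 1   0     0      3     1 ]
  [ 0   1  -4/3  -28/3  13/3 ]
  [ 0  -1     1      8    -3 ]
R3 → R3 + R2
  [ 1  0     0      3     1 ]
  [ 0  1  -4/3  -28/3  13/3 ]
  [ 0  0  -1/3   -4/3   4/3 ]
R3 → -3·R3
  [ 1  0     0      3     1 ]
  [ 0  1  -4/3  -28/3  13/3 ]
  [ 0  0     1      4    -4 ]
R2 → R2 + 4/3·R3
  [ 1  0  0   3   1 ]
  [ 0  1  0  -4  -1 ]
  [ 0  0  1   4  -4 ]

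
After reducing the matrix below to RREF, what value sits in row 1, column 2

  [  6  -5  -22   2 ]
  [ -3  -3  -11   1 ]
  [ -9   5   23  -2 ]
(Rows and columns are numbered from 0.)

4

R1 → 1/6·R1
  [  1  -5/6  -11/3  1/3 ]
  [ -3    -3    -11    1 ]
  [ -9     5     23   -2 ]
R2 → R2 + 3·R1
  [  1   -5/6  -11/3  1/3 ]
  [  0  -11/2    -22    2 ]
  [ -9      5     23   -2 ]
R3 → R3 + 9·R1
  [ 1   -5/6  -11/3  1/3 ]
  [ 0  -11/2    -22    2 ]
  [ 0   -5/2    -10    1 ]
R2 → -2/11·R2
  [ 1  -5/6  -11/3    1/3 ]
  [ 0     1      4  -4/11 ]
  [ 0  -5/2    -10      1 ]
R3 → R3 + 5/2·R2
  [ 1  -5/6  -11/3    1/3 ]
  [ 0     1      4  -4/11 ]
  [ 0     0      0   1/11 ]
R3 → 11·R3
  [ 1  -5/6  -11/3    1/3 ]
  [ 0     1      4  -4/11 ]
  [ 0     0      0      1 ]
R2 → R2 + 4/11·R3
  [ 1  -5/6  -11/3  1/3 ]
  [ 0     1      4    0 ]
  [ 0     0      0    1 ]
R1 → R1 − 1/3·R3
  [ 1  -5/6  -11/3  0 ]
  [ 0     1      4  0 ]
  [ 0     0      0  1 ]
R1 → R1 + 5/6·R2
  [ 1  0  -1/3  0 ]
  [ 0  1     4  0 ]
  [ 0  0     0  1 ]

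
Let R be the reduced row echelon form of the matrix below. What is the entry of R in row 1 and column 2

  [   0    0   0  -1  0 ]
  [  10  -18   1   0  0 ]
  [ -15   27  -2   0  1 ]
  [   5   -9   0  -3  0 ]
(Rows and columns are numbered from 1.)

-9/5

Swap ρ1 and ρ2.
  [  10  -18   1   0  0 ]
  [   0    0   0  -1  0 ]
  [ -15   27  -2   0  1 ]
  [   5   -9   0  -3  0 ]
Multiply ρ1 by 1/10.
  [   1  -9/5  1/10   0  0 ]
  [   0     0     0  -1  0 ]
  [ -15    27    -2   0  1 ]
  [   5    -9     0  -3  0 ]
Add 15 times ρ1 to ρ3.
  [ 1  -9/5  1/10   0  0 ]
  [ 0     0     0  -1  0 ]
  [ 0     0  -1/2   0  1 ]
  [ 5    -9     0  -3  0 ]
Subtract 5 times ρ1 from ρ4.
  [ 1  -9/5  1/10   0  0 ]
  [ 0     0     0  -1  0 ]
  [ 0     0  -1/2   0  1 ]
  [ 0     0  -1/2  -3  0 ]
Swap ρ2 and ρ3.
  [ 1  -9/5  1/10   0  0 ]
  [ 0     0  -1/2   0  1 ]
  [ 0     0     0  -1  0 ]
  [ 0     0  -1/2  -3  0 ]
Multiply ρ2 by -2.
  [ 1  -9/5  1/10   0   0 ]
  [ 0     0     1   0  -2 ]
  [ 0     0     0  -1   0 ]
  [ 0     0  -1/2  -3   0 ]
Add 1/2 times ρ2 to ρ4.
  [ 1  -9/5  1/10   0   0 ]
  [ 0     0     1   0  -2 ]
  [ 0     0     0  -1   0 ]
  [ 0     0     0  -3  -1 ]
Multiply ρ3 by -1.
  [ 1  -9/5  1/10   0   0 ]
  [ 0     0     1   0  -2 ]
  [ 0     0     0   1   0 ]
  [ 0     0     0  -3  -1 ]
Add 3 times ρ3 to ρ4.
  [ 1  -9/5  1/10  0   0 ]
  [ 0     0     1  0  -2 ]
  [ 0     0     0  1   0 ]
  [ 0     0     0  0  -1 ]
Multiply ρ4 by -1.
  [ 1  -9/5  1/10  0   0 ]
  [ 0     0     1  0  -2 ]
  [ 0     0     0  1   0 ]
  [ 0     0     0  0   1 ]
Add 2 times ρ4 to ρ2.
  [ 1  -9/5  1/10  0  0 ]
  [ 0     0     1  0  0 ]
  [ 0     0     0  1  0 ]
  [ 0     0     0  0  1 ]
Subtract 1/10 times ρ2 from ρ1.
  [ 1  -9/5  0  0  0 ]
  [ 0     0  1  0  0 ]
  [ 0     0  0  1  0 ]
  [ 0     0  0  0  1 ]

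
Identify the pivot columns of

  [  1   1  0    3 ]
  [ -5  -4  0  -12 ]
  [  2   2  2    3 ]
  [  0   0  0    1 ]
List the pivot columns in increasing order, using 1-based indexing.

R2 := R2 + 5·R1
  [ 1  1  0  3 ]
  [ 0  1  0  3 ]
  [ 2  2  2  3 ]
  [ 0  0  0  1 ]
R3 := R3 − 2·R1
  [ 1  1  0   3 ]
  [ 0  1  0   3 ]
  [ 0  0  2  -3 ]
  [ 0  0  0   1 ]
R3 := 1/2·R3
  [ 1  1  0     3 ]
  [ 0  1  0     3 ]
  [ 0  0  1  -3/2 ]
  [ 0  0  0     1 ]
R3 := R3 + 3/2·R4
  [ 1  1  0  3 ]
  [ 0  1  0  3 ]
  [ 0  0  1  0 ]
  [ 0  0  0  1 ]
R2 := R2 − 3·R4
  [ 1  1  0  3 ]
  [ 0  1  0  0 ]
  [ 0  0  1  0 ]
  [ 0  0  0  1 ]
R1 := R1 − 3·R4
  [ 1  1  0  0 ]
  [ 0  1  0  0 ]
  [ 0  0  1  0 ]
  [ 0  0  0  1 ]
R1 := R1 − R2
  [ 1  0  0  0 ]
  [ 0  1  0  0 ]
  [ 0  0  1  0 ]
  [ 0  0  0  1 ]
Pivot columns are the columns containing a leading 1.

1, 2, 3, 4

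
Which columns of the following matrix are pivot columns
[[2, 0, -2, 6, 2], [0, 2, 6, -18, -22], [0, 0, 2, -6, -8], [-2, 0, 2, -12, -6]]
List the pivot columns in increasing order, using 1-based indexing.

1, 2, 3, 4

R1 -> 1/2·R1
  [  1  0  -1    3    1 ]
  [  0  2   6  -18  -22 ]
  [  0  0   2   -6   -8 ]
  [ -2  0   2  -12   -6 ]
R4 -> R4 + 2·R1
  [ 1  0  -1    3    1 ]
  [ 0  2   6  -18  -22 ]
  [ 0  0   2   -6   -8 ]
  [ 0  0   0   -6   -4 ]
R2 -> 1/2·R2
  [ 1  0  -1   3    1 ]
  [ 0  1   3  -9  -11 ]
  [ 0  0   2  -6   -8 ]
  [ 0  0   0  -6   -4 ]
R3 -> 1/2·R3
  [ 1  0  -1   3    1 ]
  [ 0  1   3  -9  -11 ]
  [ 0  0   1  -3   -4 ]
  [ 0  0   0  -6   -4 ]
R4 -> -1/6·R4
  [ 1  0  -1   3    1 ]
  [ 0  1   3  -9  -11 ]
  [ 0  0   1  -3   -4 ]
  [ 0  0   0   1  2/3 ]
R3 -> R3 + 3·R4
  [ 1  0  -1   3    1 ]
  [ 0  1   3  -9  -11 ]
  [ 0  0   1   0   -2 ]
  [ 0  0   0   1  2/3 ]
R2 -> R2 + 9·R4
  [ 1  0  -1  3    1 ]
  [ 0  1   3  0   -5 ]
  [ 0  0   1  0   -2 ]
  [ 0  0   0  1  2/3 ]
R1 -> R1 − 3·R4
  [ 1  0  -1  0   -1 ]
  [ 0  1   3  0   -5 ]
  [ 0  0   1  0   -2 ]
  [ 0  0   0  1  2/3 ]
R2 -> R2 − 3·R3
  [ 1  0  -1  0   -1 ]
  [ 0  1   0  0    1 ]
  [ 0  0   1  0   -2 ]
  [ 0  0   0  1  2/3 ]
R1 -> R1 + R3
  [ 1  0  0  0   -3 ]
  [ 0  1  0  0    1 ]
  [ 0  0  1  0   -2 ]
  [ 0  0  0  1  2/3 ]
Pivot columns are the columns containing a leading 1.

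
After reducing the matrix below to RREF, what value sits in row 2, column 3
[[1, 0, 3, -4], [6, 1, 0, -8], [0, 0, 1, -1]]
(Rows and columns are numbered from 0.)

Subtract 6 times ρ1 from ρ2.
  [ 1  0    3  -4 ]
  [ 0  1  -18  16 ]
  [ 0  0    1  -1 ]
Add 18 times ρ3 to ρ2.
  [ 1  0  3  -4 ]
  [ 0  1  0  -2 ]
  [ 0  0  1  -1 ]
Subtract 3 times ρ3 from ρ1.
  [ 1  0  0  -1 ]
  [ 0  1  0  -2 ]
  [ 0  0  1  -1 ]

-1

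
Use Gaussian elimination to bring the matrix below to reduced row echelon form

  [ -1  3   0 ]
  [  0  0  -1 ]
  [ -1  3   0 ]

R1 := -1·R1
R3 := R3 + R1
R2 := -1·R2

[[1, -3, 0], [0, 0, 1], [0, 0, 0]]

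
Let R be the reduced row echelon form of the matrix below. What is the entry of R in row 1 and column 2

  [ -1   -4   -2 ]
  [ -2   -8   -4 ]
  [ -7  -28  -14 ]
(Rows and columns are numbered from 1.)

4

R1 → -1·R1
  [  1    4    2 ]
  [ -2   -8   -4 ]
  [ -7  -28  -14 ]
R2 → R2 + 2·R1
  [  1    4    2 ]
  [  0    0    0 ]
  [ -7  -28  -14 ]
R3 → R3 + 7·R1
  [ 1  4  2 ]
  [ 0  0  0 ]
  [ 0  0  0 ]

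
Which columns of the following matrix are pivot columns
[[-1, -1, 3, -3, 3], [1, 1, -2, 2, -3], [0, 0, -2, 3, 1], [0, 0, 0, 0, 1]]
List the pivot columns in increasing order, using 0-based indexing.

R1 -> -1·R1
  [ 1  1  -3  3  -3 ]
  [ 1  1  -2  2  -3 ]
  [ 0  0  -2  3   1 ]
  [ 0  0   0  0   1 ]
R2 -> R2 − R1
  [ 1  1  -3   3  -3 ]
  [ 0  0   1  -1   0 ]
  [ 0  0  -2   3   1 ]
  [ 0  0   0   0   1 ]
R3 -> R3 + 2·R2
  [ 1  1  -3   3  -3 ]
  [ 0  0   1  -1   0 ]
  [ 0  0   0   1   1 ]
  [ 0  0   0   0   1 ]
R3 -> R3 − R4
  [ 1  1  -3   3  -3 ]
  [ 0  0   1  -1   0 ]
  [ 0  0   0   1   0 ]
  [ 0  0   0   0   1 ]
R1 -> R1 + 3·R4
  [ 1  1  -3   3  0 ]
  [ 0  0   1  -1  0 ]
  [ 0  0   0   1  0 ]
  [ 0  0   0   0  1 ]
R2 -> R2 + R3
  [ 1  1  -3  3  0 ]
  [ 0  0   1  0  0 ]
  [ 0  0   0  1  0 ]
  [ 0  0   0  0  1 ]
R1 -> R1 − 3·R3
  [ 1  1  -3  0  0 ]
  [ 0  0   1  0  0 ]
  [ 0  0   0  1  0 ]
  [ 0  0   0  0  1 ]
R1 -> R1 + 3·R2
  [ 1  1  0  0  0 ]
  [ 0  0  1  0  0 ]
  [ 0  0  0  1  0 ]
  [ 0  0  0  0  1 ]
Pivot columns are the columns containing a leading 1.

0, 2, 3, 4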